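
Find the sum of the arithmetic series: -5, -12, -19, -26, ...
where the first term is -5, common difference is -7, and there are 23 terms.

Sₙ = n/2 × (first + last)
Last term = a + (n-1)d = -5 + (23-1)×(-7) = -159
S_23 = 23/2 × (-5 + (-159))
S_23 = 23/2 × (-164) = -1886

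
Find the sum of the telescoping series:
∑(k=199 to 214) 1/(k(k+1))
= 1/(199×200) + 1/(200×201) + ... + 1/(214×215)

Partial fractions: 1/(k(k+1)) = 1/k - 1/(k+1)
The series telescopes:
= (1/199 - 1/200) + (1/200 - 1/201) + ... + (1/214 - 1/215)
= 1/199 - 1/215
= 16/42785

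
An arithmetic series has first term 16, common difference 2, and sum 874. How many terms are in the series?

Using S = n/2 × [2a + (n-1)d]
874 = n/2 × [2(16) + (n-1)(2)]
874 = n/2 × [32 + 2n - 2]
1748 = n × [30 + 2n]
2n² + (30)n - 1748 = 0
Discriminant: Δ = (30)² - 4(2)(-1748) = 900 + 13984 = 14884
√Δ = 122
n = [-(30) + √Δ] / (2·2) = (-30 + 122) / 4 = 92 / 4 = 23
(The negative root is discarded since n must be a positive integer.)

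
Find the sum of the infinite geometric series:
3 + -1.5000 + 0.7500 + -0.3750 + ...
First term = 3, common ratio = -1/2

For |r| < 1, S = a / (1 - r)
S = 3 / (1 - (-1/2))
S = 3 / (3/2)
S = 2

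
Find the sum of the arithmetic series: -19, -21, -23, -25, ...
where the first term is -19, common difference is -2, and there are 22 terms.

Sₙ = n/2 × (first + last)
Last term = a + (n-1)d = -19 + (22-1)×(-2) = -61
S_22 = 22/2 × (-19 + (-61))
S_22 = 22/2 × (-80) = -880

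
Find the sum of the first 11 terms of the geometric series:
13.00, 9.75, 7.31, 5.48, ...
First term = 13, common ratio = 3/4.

Sₙ = a(1 - rⁿ) / (1 - r)
S_11 = 13(1 - (3/4)^11) / (1 - (3/4))
S_11 = 13(1 - (177147/4194304)) / (1/4)
S_11 = 52223041/1048576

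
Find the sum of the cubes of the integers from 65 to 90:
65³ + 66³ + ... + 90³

Use ∑_{k=1}^{n} k³ = [n(n+1)/2]², then subtract the first 64 terms.
∑_{k=1}^{90} k³ = [90×91/2]² = 4095² = 16769025
∑_{k=1}^{64} k³ = [64×65/2]² = 2080² = 4326400
∑_{k=65}^{90} k³ = 16769025 - 4326400 = 12442625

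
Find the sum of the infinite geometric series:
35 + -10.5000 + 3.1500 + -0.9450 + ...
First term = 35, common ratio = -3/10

For |r| < 1, S = a / (1 - r)
S = 35 / (1 - (-3/10))
S = 35 / (13/10)
S = 350/13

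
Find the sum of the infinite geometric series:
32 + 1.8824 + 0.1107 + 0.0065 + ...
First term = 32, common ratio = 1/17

For |r| < 1, S = a / (1 - r)
S = 32 / (1 - (1/17))
S = 32 / (16/17)
S = 34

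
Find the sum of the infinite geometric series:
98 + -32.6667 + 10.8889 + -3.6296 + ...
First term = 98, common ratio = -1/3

For |r| < 1, S = a / (1 - r)
S = 98 / (1 - (-1/3))
S = 98 / (4/3)
S = 147/2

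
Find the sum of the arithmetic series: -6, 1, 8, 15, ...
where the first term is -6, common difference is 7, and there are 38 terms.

Sₙ = n/2 × (first + last)
Last term = a + (n-1)d = -6 + (38-1)×7 = 253
S_38 = 38/2 × (-6 + 253)
S_38 = 38/2 × 247 = 4693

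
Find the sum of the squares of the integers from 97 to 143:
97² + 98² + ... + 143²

Use ∑_{k=1}^{n} k² = n(n+1)(2n+1)/6, then subtract the first 96 terms.
∑_{k=1}^{143} k² = 143×144×287/6 = 984984
∑_{k=1}^{96} k² = 96×97×193/6 = 299536
∑_{k=97}^{143} k² = 984984 - 299536 = 685448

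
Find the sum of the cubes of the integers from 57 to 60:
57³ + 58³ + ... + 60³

Use ∑_{k=1}^{n} k³ = [n(n+1)/2]², then subtract the first 56 terms.
∑_{k=1}^{60} k³ = [60×61/2]² = 1830² = 3348900
∑_{k=1}^{56} k³ = [56×57/2]² = 1596² = 2547216
∑_{k=57}^{60} k³ = 3348900 - 2547216 = 801684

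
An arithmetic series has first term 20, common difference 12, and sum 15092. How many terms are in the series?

Using S = n/2 × [2a + (n-1)d]
15092 = n/2 × [2(20) + (n-1)(12)]
15092 = n/2 × [40 + 12n - 12]
30184 = n × [28 + 12n]
12n² + (28)n - 30184 = 0
Discriminant: Δ = (28)² - 4(12)(-30184) = 784 + 1448832 = 1449616
√Δ = 1204
n = [-(28) + √Δ] / (2·12) = (-28 + 1204) / 24 = 1176 / 24 = 49
(The negative root is discarded since n must be a positive integer.)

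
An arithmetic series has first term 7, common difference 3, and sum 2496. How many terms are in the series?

Using S = n/2 × [2a + (n-1)d]
2496 = n/2 × [2(7) + (n-1)(3)]
2496 = n/2 × [14 + 3n - 3]
4992 = n × [11 + 3n]
3n² + (11)n - 4992 = 0
Discriminant: Δ = (11)² - 4(3)(-4992) = 121 + 59904 = 60025
√Δ = 245
n = [-(11) + √Δ] / (2·3) = (-11 + 245) / 6 = 234 / 6 = 39
(The negative root is discarded since n must be a positive integer.)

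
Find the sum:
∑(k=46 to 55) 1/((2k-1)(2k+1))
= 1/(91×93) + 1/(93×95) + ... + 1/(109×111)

Partial fractions: 1/((2k-1)(2k+1)) = (1/2)[1/(2k-1) - 1/(2k+1)]
The series telescopes:
= (1/2)[1/91 - 1/111]
= 10/10101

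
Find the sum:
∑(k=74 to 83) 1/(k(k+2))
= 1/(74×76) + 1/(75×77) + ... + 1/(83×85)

Partial fractions: 1/(k(k+2)) = (1/2)[1/k - 1/(k+2)]
Telescoping leaves the first two and last two terms:
= (1/2)[1/74 + 1/75 - 1/84 - 1/85]
= 1399/880600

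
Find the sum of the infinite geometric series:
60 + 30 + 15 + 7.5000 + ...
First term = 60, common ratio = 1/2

For |r| < 1, S = a / (1 - r)
S = 60 / (1 - (1/2))
S = 60 / (1/2)
S = 120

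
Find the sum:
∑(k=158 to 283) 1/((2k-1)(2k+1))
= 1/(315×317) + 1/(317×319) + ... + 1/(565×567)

Partial fractions: 1/((2k-1)(2k+1)) = (1/2)[1/(2k-1) - 1/(2k+1)]
The series telescopes:
= (1/2)[1/315 - 1/567]
= 2/2835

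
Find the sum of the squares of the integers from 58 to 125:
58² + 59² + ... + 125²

Use ∑_{k=1}^{n} k² = n(n+1)(2n+1)/6, then subtract the first 57 terms.
∑_{k=1}^{125} k² = 125×126×251/6 = 658875
∑_{k=1}^{57} k² = 57×58×115/6 = 63365
∑_{k=58}^{125} k² = 658875 - 63365 = 595510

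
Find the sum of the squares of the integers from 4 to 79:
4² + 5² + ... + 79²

Use ∑_{k=1}^{n} k² = n(n+1)(2n+1)/6, then subtract the first 3 terms.
∑_{k=1}^{79} k² = 79×80×159/6 = 167480
∑_{k=1}^{3} k² = 3×4×7/6 = 14
∑_{k=4}^{79} k² = 167480 - 14 = 167466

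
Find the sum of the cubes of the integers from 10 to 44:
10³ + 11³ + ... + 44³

Use ∑_{k=1}^{n} k³ = [n(n+1)/2]², then subtract the first 9 terms.
∑_{k=1}^{44} k³ = [44×45/2]² = 990² = 980100
∑_{k=1}^{9} k³ = [9×10/2]² = 45² = 2025
∑_{k=10}^{44} k³ = 980100 - 2025 = 978075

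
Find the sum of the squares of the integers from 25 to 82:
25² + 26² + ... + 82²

Use ∑_{k=1}^{n} k² = n(n+1)(2n+1)/6, then subtract the first 24 terms.
∑_{k=1}^{82} k² = 82×83×165/6 = 187165
∑_{k=1}^{24} k² = 24×25×49/6 = 4900
∑_{k=25}^{82} k² = 187165 - 4900 = 182265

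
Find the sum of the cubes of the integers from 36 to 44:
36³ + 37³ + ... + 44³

Use ∑_{k=1}^{n} k³ = [n(n+1)/2]², then subtract the first 35 terms.
∑_{k=1}^{44} k³ = [44×45/2]² = 990² = 980100
∑_{k=1}^{35} k³ = [35×36/2]² = 630² = 396900
∑_{k=36}^{44} k³ = 980100 - 396900 = 583200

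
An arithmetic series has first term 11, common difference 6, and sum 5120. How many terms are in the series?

Using S = n/2 × [2a + (n-1)d]
5120 = n/2 × [2(11) + (n-1)(6)]
5120 = n/2 × [22 + 6n - 6]
10240 = n × [16 + 6n]
6n² + (16)n - 10240 = 0
Discriminant: Δ = (16)² - 4(6)(-10240) = 256 + 245760 = 246016
√Δ = 496
n = [-(16) + √Δ] / (2·6) = (-16 + 496) / 12 = 480 / 12 = 40
(The negative root is discarded since n must be a positive integer.)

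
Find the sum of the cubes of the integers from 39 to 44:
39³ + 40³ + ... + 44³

Use ∑_{k=1}^{n} k³ = [n(n+1)/2]², then subtract the first 38 terms.
∑_{k=1}^{44} k³ = [44×45/2]² = 990² = 980100
∑_{k=1}^{38} k³ = [38×39/2]² = 741² = 549081
∑_{k=39}^{44} k³ = 980100 - 549081 = 431019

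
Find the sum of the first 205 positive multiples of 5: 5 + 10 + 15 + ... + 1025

Factor out 5: = 5(1 + 2 + ... + 205) = 5 × n(n+1)/2
= 5 × 205×206/2
= 5 × 21115
= 105575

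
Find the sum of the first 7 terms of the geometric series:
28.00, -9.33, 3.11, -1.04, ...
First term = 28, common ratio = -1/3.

Sₙ = a(1 - rⁿ) / (1 - r)
S_7 = 28(1 - (-1/3)^7) / (1 - (-1/3))
S_7 = 28(1 - (-1/2187)) / (4/3)
S_7 = 15316/729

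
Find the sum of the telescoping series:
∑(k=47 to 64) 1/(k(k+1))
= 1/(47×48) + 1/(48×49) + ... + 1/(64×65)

Partial fractions: 1/(k(k+1)) = 1/k - 1/(k+1)
The series telescopes:
= (1/47 - 1/48) + (1/48 - 1/49) + ... + (1/64 - 1/65)
= 1/47 - 1/65
= 18/3055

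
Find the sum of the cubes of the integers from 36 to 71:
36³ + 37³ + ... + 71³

Use ∑_{k=1}^{n} k³ = [n(n+1)/2]², then subtract the first 35 terms.
∑_{k=1}^{71} k³ = [71×72/2]² = 2556² = 6533136
∑_{k=1}^{35} k³ = [35×36/2]² = 630² = 396900
∑_{k=36}^{71} k³ = 6533136 - 396900 = 6136236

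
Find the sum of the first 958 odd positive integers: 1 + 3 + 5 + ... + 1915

Sum of first n odd numbers = n²
= 958²
= 917764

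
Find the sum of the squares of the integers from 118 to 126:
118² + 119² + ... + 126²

Use ∑_{k=1}^{n} k² = n(n+1)(2n+1)/6, then subtract the first 117 terms.
∑_{k=1}^{126} k² = 126×127×253/6 = 674751
∑_{k=1}^{117} k² = 117×118×235/6 = 540735
∑_{k=118}^{126} k² = 674751 - 540735 = 134016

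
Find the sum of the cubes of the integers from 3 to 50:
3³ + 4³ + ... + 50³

Use ∑_{k=1}^{n} k³ = [n(n+1)/2]², then subtract the first 2 terms.
∑_{k=1}^{50} k³ = [50×51/2]² = 1275² = 1625625
∑_{k=1}^{2} k³ = [2×3/2]² = 3² = 9
∑_{k=3}^{50} k³ = 1625625 - 9 = 1625616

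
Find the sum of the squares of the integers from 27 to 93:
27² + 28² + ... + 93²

Use ∑_{k=1}^{n} k² = n(n+1)(2n+1)/6, then subtract the first 26 terms.
∑_{k=1}^{93} k² = 93×94×187/6 = 272459
∑_{k=1}^{26} k² = 26×27×53/6 = 6201
∑_{k=27}^{93} k² = 272459 - 6201 = 266258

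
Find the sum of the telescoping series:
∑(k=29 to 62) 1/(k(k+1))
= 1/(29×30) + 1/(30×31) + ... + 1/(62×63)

Partial fractions: 1/(k(k+1)) = 1/k - 1/(k+1)
The series telescopes:
= (1/29 - 1/30) + (1/30 - 1/31) + ... + (1/62 - 1/63)
= 1/29 - 1/63
= 34/1827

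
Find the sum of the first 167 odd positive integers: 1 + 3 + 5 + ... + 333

Sum of first n odd numbers = n²
= 167²
= 27889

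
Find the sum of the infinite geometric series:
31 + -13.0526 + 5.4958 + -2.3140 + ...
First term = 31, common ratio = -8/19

For |r| < 1, S = a / (1 - r)
S = 31 / (1 - (-8/19))
S = 31 / (27/19)
S = 589/27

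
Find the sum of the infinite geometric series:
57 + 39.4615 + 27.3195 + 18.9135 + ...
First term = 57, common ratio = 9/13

For |r| < 1, S = a / (1 - r)
S = 57 / (1 - (9/13))
S = 57 / (4/13)
S = 741/4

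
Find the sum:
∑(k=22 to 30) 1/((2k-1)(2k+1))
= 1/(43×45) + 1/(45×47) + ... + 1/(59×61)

Partial fractions: 1/((2k-1)(2k+1)) = (1/2)[1/(2k-1) - 1/(2k+1)]
The series telescopes:
= (1/2)[1/43 - 1/61]
= 9/2623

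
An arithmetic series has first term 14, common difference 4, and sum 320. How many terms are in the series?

Using S = n/2 × [2a + (n-1)d]
320 = n/2 × [2(14) + (n-1)(4)]
320 = n/2 × [28 + 4n - 4]
640 = n × [24 + 4n]
4n² + (24)n - 640 = 0
Discriminant: Δ = (24)² - 4(4)(-640) = 576 + 10240 = 10816
√Δ = 104
n = [-(24) + √Δ] / (2·4) = (-24 + 104) / 8 = 80 / 8 = 10
(The negative root is discarded since n must be a positive integer.)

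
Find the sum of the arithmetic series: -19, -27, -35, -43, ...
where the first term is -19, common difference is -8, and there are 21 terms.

Sₙ = n/2 × (first + last)
Last term = a + (n-1)d = -19 + (21-1)×(-8) = -179
S_21 = 21/2 × (-19 + (-179))
S_21 = 21/2 × (-198) = -2079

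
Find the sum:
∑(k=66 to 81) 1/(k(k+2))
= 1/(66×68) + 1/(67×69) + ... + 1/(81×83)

Partial fractions: 1/(k(k+2)) = (1/2)[1/k - 1/(k+2)]
Telescoping leaves the first two and last two terms:
= (1/2)[1/66 + 1/67 - 1/82 - 1/83]
= 21946/7524033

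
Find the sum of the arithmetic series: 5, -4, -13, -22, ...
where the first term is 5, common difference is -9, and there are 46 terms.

Sₙ = n/2 × (first + last)
Last term = a + (n-1)d = 5 + (46-1)×(-9) = -400
S_46 = 46/2 × (5 + (-400))
S_46 = 46/2 × (-395) = -9085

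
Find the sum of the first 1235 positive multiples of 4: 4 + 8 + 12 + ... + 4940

Factor out 4: = 4(1 + 2 + ... + 1235) = 4 × n(n+1)/2
= 4 × 1235×1236/2
= 4 × 763230
= 3052920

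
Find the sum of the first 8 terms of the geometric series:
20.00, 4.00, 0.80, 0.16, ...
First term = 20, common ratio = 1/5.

Sₙ = a(1 - rⁿ) / (1 - r)
S_8 = 20(1 - (1/5)^8) / (1 - (1/5))
S_8 = 20(1 - (1/390625)) / (4/5)
S_8 = 390624/15625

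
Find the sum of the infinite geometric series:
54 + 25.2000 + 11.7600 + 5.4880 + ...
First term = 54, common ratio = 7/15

For |r| < 1, S = a / (1 - r)
S = 54 / (1 - (7/15))
S = 54 / (8/15)
S = 405/4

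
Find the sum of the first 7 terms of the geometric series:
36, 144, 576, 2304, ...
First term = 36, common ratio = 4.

Sₙ = a(1 - rⁿ) / (1 - r)
S_7 = 36(1 - 4^7) / (1 - 4)
S_7 = 36(1 - 16384) / (-3)
S_7 = 196596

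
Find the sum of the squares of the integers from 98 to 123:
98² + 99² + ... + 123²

Use ∑_{k=1}^{n} k² = n(n+1)(2n+1)/6, then subtract the first 97 terms.
∑_{k=1}^{123} k² = 123×124×247/6 = 627874
∑_{k=1}^{97} k² = 97×98×195/6 = 308945
∑_{k=98}^{123} k² = 627874 - 308945 = 318929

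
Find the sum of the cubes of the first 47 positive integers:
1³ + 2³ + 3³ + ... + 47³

Formula: ∑k³ = [n(n+1)/2]²
= [47×48/2]²
= 1128²
= 1272384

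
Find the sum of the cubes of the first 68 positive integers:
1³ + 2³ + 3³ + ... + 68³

Formula: ∑k³ = [n(n+1)/2]²
= [68×69/2]²
= 2346²
= 5503716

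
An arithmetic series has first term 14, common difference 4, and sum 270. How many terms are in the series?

Using S = n/2 × [2a + (n-1)d]
270 = n/2 × [2(14) + (n-1)(4)]
270 = n/2 × [28 + 4n - 4]
540 = n × [24 + 4n]
4n² + (24)n - 540 = 0
Discriminant: Δ = (24)² - 4(4)(-540) = 576 + 8640 = 9216
√Δ = 96
n = [-(24) + √Δ] / (2·4) = (-24 + 96) / 8 = 72 / 8 = 9
(The negative root is discarded since n must be a positive integer.)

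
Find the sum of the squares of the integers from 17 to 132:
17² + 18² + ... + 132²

Use ∑_{k=1}^{n} k² = n(n+1)(2n+1)/6, then subtract the first 16 terms.
∑_{k=1}^{132} k² = 132×133×265/6 = 775390
∑_{k=1}^{16} k² = 16×17×33/6 = 1496
∑_{k=17}^{132} k² = 775390 - 1496 = 773894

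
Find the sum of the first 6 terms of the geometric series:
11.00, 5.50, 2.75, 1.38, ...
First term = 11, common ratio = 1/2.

Sₙ = a(1 - rⁿ) / (1 - r)
S_6 = 11(1 - (1/2)^6) / (1 - (1/2))
S_6 = 11(1 - (1/64)) / (1/2)
S_6 = 693/32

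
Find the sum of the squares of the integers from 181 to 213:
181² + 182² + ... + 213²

Use ∑_{k=1}^{n} k² = n(n+1)(2n+1)/6, then subtract the first 180 terms.
∑_{k=1}^{213} k² = 213×214×427/6 = 3243919
∑_{k=1}^{180} k² = 180×181×361/6 = 1960230
∑_{k=181}^{213} k² = 3243919 - 1960230 = 1283689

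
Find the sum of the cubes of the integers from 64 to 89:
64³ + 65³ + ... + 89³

Use ∑_{k=1}^{n} k³ = [n(n+1)/2]², then subtract the first 63 terms.
∑_{k=1}^{89} k³ = [89×90/2]² = 4005² = 16040025
∑_{k=1}^{63} k³ = [63×64/2]² = 2016² = 4064256
∑_{k=64}^{89} k³ = 16040025 - 4064256 = 11975769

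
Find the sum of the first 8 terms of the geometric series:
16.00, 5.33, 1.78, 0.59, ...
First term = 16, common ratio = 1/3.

Sₙ = a(1 - rⁿ) / (1 - r)
S_8 = 16(1 - (1/3)^8) / (1 - (1/3))
S_8 = 16(1 - (1/6561)) / (2/3)
S_8 = 52480/2187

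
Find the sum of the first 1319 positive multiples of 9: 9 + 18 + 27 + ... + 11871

Factor out 9: = 9(1 + 2 + ... + 1319) = 9 × n(n+1)/2
= 9 × 1319×1320/2
= 9 × 870540
= 7834860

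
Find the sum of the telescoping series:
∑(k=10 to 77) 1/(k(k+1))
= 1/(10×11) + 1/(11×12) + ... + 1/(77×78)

Partial fractions: 1/(k(k+1)) = 1/k - 1/(k+1)
The series telescopes:
= (1/10 - 1/11) + (1/11 - 1/12) + ... + (1/77 - 1/78)
= 1/10 - 1/78
= 17/195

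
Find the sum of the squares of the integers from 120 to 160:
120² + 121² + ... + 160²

Use ∑_{k=1}^{n} k² = n(n+1)(2n+1)/6, then subtract the first 119 terms.
∑_{k=1}^{160} k² = 160×161×321/6 = 1378160
∑_{k=1}^{119} k² = 119×120×239/6 = 568820
∑_{k=120}^{160} k² = 1378160 - 568820 = 809340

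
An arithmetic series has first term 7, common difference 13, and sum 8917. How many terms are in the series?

Using S = n/2 × [2a + (n-1)d]
8917 = n/2 × [2(7) + (n-1)(13)]
8917 = n/2 × [14 + 13n - 13]
17834 = n × [1 + 13n]
13n² + (1)n - 17834 = 0
Discriminant: Δ = (1)² - 4(13)(-17834) = 1 + 927368 = 927369
√Δ = 963
n = [-(1) + √Δ] / (2·13) = (-1 + 963) / 26 = 962 / 26 = 37
(The negative root is discarded since n must be a positive integer.)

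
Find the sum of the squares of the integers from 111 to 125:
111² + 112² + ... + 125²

Use ∑_{k=1}^{n} k² = n(n+1)(2n+1)/6, then subtract the first 110 terms.
∑_{k=1}^{125} k² = 125×126×251/6 = 658875
∑_{k=1}^{110} k² = 110×111×221/6 = 449735
∑_{k=111}^{125} k² = 658875 - 449735 = 209140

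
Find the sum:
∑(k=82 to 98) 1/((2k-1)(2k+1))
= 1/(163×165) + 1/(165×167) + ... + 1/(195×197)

Partial fractions: 1/((2k-1)(2k+1)) = (1/2)[1/(2k-1) - 1/(2k+1)]
The series telescopes:
= (1/2)[1/163 - 1/197]
= 17/32111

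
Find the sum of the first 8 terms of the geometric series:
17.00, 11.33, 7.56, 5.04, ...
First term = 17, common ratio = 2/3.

Sₙ = a(1 - rⁿ) / (1 - r)
S_8 = 17(1 - (2/3)^8) / (1 - (2/3))
S_8 = 17(1 - (256/6561)) / (1/3)
S_8 = 107185/2187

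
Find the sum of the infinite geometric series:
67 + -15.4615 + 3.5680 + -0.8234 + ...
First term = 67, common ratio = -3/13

For |r| < 1, S = a / (1 - r)
S = 67 / (1 - (-3/13))
S = 67 / (16/13)
S = 871/16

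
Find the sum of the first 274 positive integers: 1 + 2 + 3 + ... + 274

Formula: ∑k = n(n+1)/2
= 274×275/2
= 75350/2
= 37675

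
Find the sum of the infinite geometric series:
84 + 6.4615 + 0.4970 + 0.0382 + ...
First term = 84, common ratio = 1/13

For |r| < 1, S = a / (1 - r)
S = 84 / (1 - (1/13))
S = 84 / (12/13)
S = 91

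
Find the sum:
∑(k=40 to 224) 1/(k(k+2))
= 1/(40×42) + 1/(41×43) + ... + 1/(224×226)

Partial fractions: 1/(k(k+2)) = (1/2)[1/k - 1/(k+2)]
Telescoping leaves the first two and last two terms:
= (1/2)[1/40 + 1/41 - 1/225 - 1/226]
= 337921/16678800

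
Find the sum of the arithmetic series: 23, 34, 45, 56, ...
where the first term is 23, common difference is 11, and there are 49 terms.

Sₙ = n/2 × (first + last)
Last term = a + (n-1)d = 23 + (49-1)×11 = 551
S_49 = 49/2 × (23 + 551)
S_49 = 49/2 × 574 = 14063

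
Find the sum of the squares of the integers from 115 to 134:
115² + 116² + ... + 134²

Use ∑_{k=1}^{n} k² = n(n+1)(2n+1)/6, then subtract the first 114 terms.
∑_{k=1}^{134} k² = 134×135×269/6 = 811035
∑_{k=1}^{114} k² = 114×115×229/6 = 500365
∑_{k=115}^{134} k² = 811035 - 500365 = 310670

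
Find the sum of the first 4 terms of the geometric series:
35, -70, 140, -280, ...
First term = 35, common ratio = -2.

Sₙ = a(1 - rⁿ) / (1 - r)
S_4 = 35(1 - (-2)^4) / (1 - (-2))
S_4 = 35(1 - 16) / (3)
S_4 = -175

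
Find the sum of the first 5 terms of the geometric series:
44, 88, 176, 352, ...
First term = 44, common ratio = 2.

Sₙ = a(1 - rⁿ) / (1 - r)
S_5 = 44(1 - 2^5) / (1 - 2)
S_5 = 44(1 - 32) / (-1)
S_5 = 1364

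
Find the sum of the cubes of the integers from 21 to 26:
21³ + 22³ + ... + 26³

Use ∑_{k=1}^{n} k³ = [n(n+1)/2]², then subtract the first 20 terms.
∑_{k=1}^{26} k³ = [26×27/2]² = 351² = 123201
∑_{k=1}^{20} k³ = [20×21/2]² = 210² = 44100
∑_{k=21}^{26} k³ = 123201 - 44100 = 79101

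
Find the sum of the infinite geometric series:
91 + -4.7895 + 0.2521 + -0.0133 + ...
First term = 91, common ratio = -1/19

For |r| < 1, S = a / (1 - r)
S = 91 / (1 - (-1/19))
S = 91 / (20/19)
S = 1729/20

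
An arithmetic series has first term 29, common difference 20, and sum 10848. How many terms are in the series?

Using S = n/2 × [2a + (n-1)d]
10848 = n/2 × [2(29) + (n-1)(20)]
10848 = n/2 × [58 + 20n - 20]
21696 = n × [38 + 20n]
20n² + (38)n - 21696 = 0
Discriminant: Δ = (38)² - 4(20)(-21696) = 1444 + 1735680 = 1737124
√Δ = 1318
n = [-(38) + √Δ] / (2·20) = (-38 + 1318) / 40 = 1280 / 40 = 32
(The negative root is discarded since n must be a positive integer.)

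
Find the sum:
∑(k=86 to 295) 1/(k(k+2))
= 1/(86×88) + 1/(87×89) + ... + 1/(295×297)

Partial fractions: 1/(k(k+2)) = (1/2)[1/k - 1/(k+2)]
Telescoping leaves the first two and last two terms:
= (1/2)[1/86 + 1/87 - 1/296 - 1/297]
= 1795325/219252528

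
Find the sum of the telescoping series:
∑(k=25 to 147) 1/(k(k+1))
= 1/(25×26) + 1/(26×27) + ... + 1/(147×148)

Partial fractions: 1/(k(k+1)) = 1/k - 1/(k+1)
The series telescopes:
= (1/25 - 1/26) + (1/26 - 1/27) + ... + (1/147 - 1/148)
= 1/25 - 1/148
= 123/3700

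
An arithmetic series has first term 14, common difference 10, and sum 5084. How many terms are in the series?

Using S = n/2 × [2a + (n-1)d]
5084 = n/2 × [2(14) + (n-1)(10)]
5084 = n/2 × [28 + 10n - 10]
10168 = n × [18 + 10n]
10n² + (18)n - 10168 = 0
Discriminant: Δ = (18)² - 4(10)(-10168) = 324 + 406720 = 407044
√Δ = 638
n = [-(18) + √Δ] / (2·10) = (-18 + 638) / 20 = 620 / 20 = 31
(The negative root is discarded since n must be a positive integer.)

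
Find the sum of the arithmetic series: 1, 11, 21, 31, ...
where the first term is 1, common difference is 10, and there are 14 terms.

Sₙ = n/2 × (first + last)
Last term = a + (n-1)d = 1 + (14-1)×10 = 131
S_14 = 14/2 × (1 + 131)
S_14 = 14/2 × 132 = 924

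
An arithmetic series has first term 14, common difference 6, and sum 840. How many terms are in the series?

Using S = n/2 × [2a + (n-1)d]
840 = n/2 × [2(14) + (n-1)(6)]
840 = n/2 × [28 + 6n - 6]
1680 = n × [22 + 6n]
6n² + (22)n - 1680 = 0
Discriminant: Δ = (22)² - 4(6)(-1680) = 484 + 40320 = 40804
√Δ = 202
n = [-(22) + √Δ] / (2·6) = (-22 + 202) / 12 = 180 / 12 = 15
(The negative root is discarded since n must be a positive integer.)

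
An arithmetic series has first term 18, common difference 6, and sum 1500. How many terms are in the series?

Using S = n/2 × [2a + (n-1)d]
1500 = n/2 × [2(18) + (n-1)(6)]
1500 = n/2 × [36 + 6n - 6]
3000 = n × [30 + 6n]
6n² + (30)n - 3000 = 0
Discriminant: Δ = (30)² - 4(6)(-3000) = 900 + 72000 = 72900
√Δ = 270
n = [-(30) + √Δ] / (2·6) = (-30 + 270) / 12 = 240 / 12 = 20
(The negative root is discarded since n must be a positive integer.)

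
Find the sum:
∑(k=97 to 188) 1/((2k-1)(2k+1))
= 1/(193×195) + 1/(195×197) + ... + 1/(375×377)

Partial fractions: 1/((2k-1)(2k+1)) = (1/2)[1/(2k-1) - 1/(2k+1)]
The series telescopes:
= (1/2)[1/193 - 1/377]
= 92/72761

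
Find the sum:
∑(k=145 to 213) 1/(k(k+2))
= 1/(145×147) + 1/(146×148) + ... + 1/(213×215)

Partial fractions: 1/(k(k+2)) = (1/2)[1/k - 1/(k+2)]
Telescoping leaves the first two and last two terms:
= (1/2)[1/145 + 1/146 - 1/214 - 1/215]
= 215349/97403170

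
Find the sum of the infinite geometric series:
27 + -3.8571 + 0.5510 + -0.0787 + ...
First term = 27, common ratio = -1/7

For |r| < 1, S = a / (1 - r)
S = 27 / (1 - (-1/7))
S = 27 / (8/7)
S = 189/8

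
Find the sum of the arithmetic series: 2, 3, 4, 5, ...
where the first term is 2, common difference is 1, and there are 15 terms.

Sₙ = n/2 × (first + last)
Last term = a + (n-1)d = 2 + (15-1)×1 = 16
S_15 = 15/2 × (2 + 16)
S_15 = 15/2 × 18 = 135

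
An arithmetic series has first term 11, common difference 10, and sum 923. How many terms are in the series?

Using S = n/2 × [2a + (n-1)d]
923 = n/2 × [2(11) + (n-1)(10)]
923 = n/2 × [22 + 10n - 10]
1846 = n × [12 + 10n]
10n² + (12)n - 1846 = 0
Discriminant: Δ = (12)² - 4(10)(-1846) = 144 + 73840 = 73984
√Δ = 272
n = [-(12) + √Δ] / (2·10) = (-12 + 272) / 20 = 260 / 20 = 13
(The negative root is discarded since n must be a positive integer.)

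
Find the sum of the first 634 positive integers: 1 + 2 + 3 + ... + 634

Formula: ∑k = n(n+1)/2
= 634×635/2
= 402590/2
= 201295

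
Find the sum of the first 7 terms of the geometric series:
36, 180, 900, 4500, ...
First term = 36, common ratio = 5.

Sₙ = a(1 - rⁿ) / (1 - r)
S_7 = 36(1 - 5^7) / (1 - 5)
S_7 = 36(1 - 78125) / (-4)
S_7 = 703116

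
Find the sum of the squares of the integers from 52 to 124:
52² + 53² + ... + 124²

Use ∑_{k=1}^{n} k² = n(n+1)(2n+1)/6, then subtract the first 51 terms.
∑_{k=1}^{124} k² = 124×125×249/6 = 643250
∑_{k=1}^{51} k² = 51×52×103/6 = 45526
∑_{k=52}^{124} k² = 643250 - 45526 = 597724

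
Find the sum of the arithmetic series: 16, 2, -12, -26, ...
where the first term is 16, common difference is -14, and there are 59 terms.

Sₙ = n/2 × (first + last)
Last term = a + (n-1)d = 16 + (59-1)×(-14) = -796
S_59 = 59/2 × (16 + (-796))
S_59 = 59/2 × (-780) = -23010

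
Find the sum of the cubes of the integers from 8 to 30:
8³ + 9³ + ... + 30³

Use ∑_{k=1}^{n} k³ = [n(n+1)/2]², then subtract the first 7 terms.
∑_{k=1}^{30} k³ = [30×31/2]² = 465² = 216225
∑_{k=1}^{7} k³ = [7×8/2]² = 28² = 784
∑_{k=8}^{30} k³ = 216225 - 784 = 215441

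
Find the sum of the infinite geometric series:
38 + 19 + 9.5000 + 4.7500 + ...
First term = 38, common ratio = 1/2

For |r| < 1, S = a / (1 - r)
S = 38 / (1 - (1/2))
S = 38 / (1/2)
S = 76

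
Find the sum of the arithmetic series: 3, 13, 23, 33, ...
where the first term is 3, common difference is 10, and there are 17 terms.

Sₙ = n/2 × (first + last)
Last term = a + (n-1)d = 3 + (17-1)×10 = 163
S_17 = 17/2 × (3 + 163)
S_17 = 17/2 × 166 = 1411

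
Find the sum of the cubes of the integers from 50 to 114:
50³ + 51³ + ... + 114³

Use ∑_{k=1}^{n} k³ = [n(n+1)/2]², then subtract the first 49 terms.
∑_{k=1}^{114} k³ = [114×115/2]² = 6555² = 42968025
∑_{k=1}^{49} k³ = [49×50/2]² = 1225² = 1500625
∑_{k=50}^{114} k³ = 42968025 - 1500625 = 41467400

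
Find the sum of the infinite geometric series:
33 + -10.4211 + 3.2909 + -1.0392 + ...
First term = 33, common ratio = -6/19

For |r| < 1, S = a / (1 - r)
S = 33 / (1 - (-6/19))
S = 33 / (25/19)
S = 627/25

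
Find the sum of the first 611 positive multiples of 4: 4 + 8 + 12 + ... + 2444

Factor out 4: = 4(1 + 2 + ... + 611) = 4 × n(n+1)/2
= 4 × 611×612/2
= 4 × 186966
= 747864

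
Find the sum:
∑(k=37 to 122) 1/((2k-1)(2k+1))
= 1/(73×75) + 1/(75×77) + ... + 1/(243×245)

Partial fractions: 1/((2k-1)(2k+1)) = (1/2)[1/(2k-1) - 1/(2k+1)]
The series telescopes:
= (1/2)[1/73 - 1/245]
= 86/17885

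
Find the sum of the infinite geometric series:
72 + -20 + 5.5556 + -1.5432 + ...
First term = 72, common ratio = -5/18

For |r| < 1, S = a / (1 - r)
S = 72 / (1 - (-5/18))
S = 72 / (23/18)
S = 1296/23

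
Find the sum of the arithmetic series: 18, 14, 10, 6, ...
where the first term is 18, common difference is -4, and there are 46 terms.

Sₙ = n/2 × (first + last)
Last term = a + (n-1)d = 18 + (46-1)×(-4) = -162
S_46 = 46/2 × (18 + (-162))
S_46 = 46/2 × (-144) = -3312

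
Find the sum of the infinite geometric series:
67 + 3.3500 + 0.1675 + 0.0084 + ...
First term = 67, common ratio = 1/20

For |r| < 1, S = a / (1 - r)
S = 67 / (1 - (1/20))
S = 67 / (19/20)
S = 1340/19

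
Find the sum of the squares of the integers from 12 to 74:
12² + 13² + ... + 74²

Use ∑_{k=1}^{n} k² = n(n+1)(2n+1)/6, then subtract the first 11 terms.
∑_{k=1}^{74} k² = 74×75×149/6 = 137825
∑_{k=1}^{11} k² = 11×12×23/6 = 506
∑_{k=12}^{74} k² = 137825 - 506 = 137319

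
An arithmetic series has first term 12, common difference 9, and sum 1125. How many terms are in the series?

Using S = n/2 × [2a + (n-1)d]
1125 = n/2 × [2(12) + (n-1)(9)]
1125 = n/2 × [24 + 9n - 9]
2250 = n × [15 + 9n]
9n² + (15)n - 2250 = 0
Discriminant: Δ = (15)² - 4(9)(-2250) = 225 + 81000 = 81225
√Δ = 285
n = [-(15) + √Δ] / (2·9) = (-15 + 285) / 18 = 270 / 18 = 15
(The negative root is discarded since n must be a positive integer.)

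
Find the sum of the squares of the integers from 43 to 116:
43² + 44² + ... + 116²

Use ∑_{k=1}^{n} k² = n(n+1)(2n+1)/6, then subtract the first 42 terms.
∑_{k=1}^{116} k² = 116×117×233/6 = 527046
∑_{k=1}^{42} k² = 42×43×85/6 = 25585
∑_{k=43}^{116} k² = 527046 - 25585 = 501461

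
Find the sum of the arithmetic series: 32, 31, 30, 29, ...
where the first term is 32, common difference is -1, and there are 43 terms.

Sₙ = n/2 × (first + last)
Last term = a + (n-1)d = 32 + (43-1)×(-1) = -10
S_43 = 43/2 × (32 + (-10))
S_43 = 43/2 × 22 = 473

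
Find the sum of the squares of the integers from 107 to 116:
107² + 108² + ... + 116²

Use ∑_{k=1}^{n} k² = n(n+1)(2n+1)/6, then subtract the first 106 terms.
∑_{k=1}^{116} k² = 116×117×233/6 = 527046
∑_{k=1}^{106} k² = 106×107×213/6 = 402641
∑_{k=107}^{116} k² = 527046 - 402641 = 124405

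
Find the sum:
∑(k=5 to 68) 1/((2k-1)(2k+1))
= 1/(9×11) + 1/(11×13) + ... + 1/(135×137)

Partial fractions: 1/((2k-1)(2k+1)) = (1/2)[1/(2k-1) - 1/(2k+1)]
The series telescopes:
= (1/2)[1/9 - 1/137]
= 64/1233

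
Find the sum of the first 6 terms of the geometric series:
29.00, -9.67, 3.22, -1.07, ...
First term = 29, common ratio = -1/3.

Sₙ = a(1 - rⁿ) / (1 - r)
S_6 = 29(1 - (-1/3)^6) / (1 - (-1/3))
S_6 = 29(1 - (1/729)) / (4/3)
S_6 = 5278/243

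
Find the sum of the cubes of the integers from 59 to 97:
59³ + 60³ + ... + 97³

Use ∑_{k=1}^{n} k³ = [n(n+1)/2]², then subtract the first 58 terms.
∑_{k=1}^{97} k³ = [97×98/2]² = 4753² = 22591009
∑_{k=1}^{58} k³ = [58×59/2]² = 1711² = 2927521
∑_{k=59}^{97} k³ = 22591009 - 2927521 = 19663488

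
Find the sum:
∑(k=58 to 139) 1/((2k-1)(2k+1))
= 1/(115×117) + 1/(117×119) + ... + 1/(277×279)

Partial fractions: 1/((2k-1)(2k+1)) = (1/2)[1/(2k-1) - 1/(2k+1)]
The series telescopes:
= (1/2)[1/115 - 1/279]
= 82/32085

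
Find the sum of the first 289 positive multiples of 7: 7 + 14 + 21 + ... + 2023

Factor out 7: = 7(1 + 2 + ... + 289) = 7 × n(n+1)/2
= 7 × 289×290/2
= 7 × 41905
= 293335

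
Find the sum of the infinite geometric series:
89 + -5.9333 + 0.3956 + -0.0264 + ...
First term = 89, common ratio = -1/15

For |r| < 1, S = a / (1 - r)
S = 89 / (1 - (-1/15))
S = 89 / (16/15)
S = 1335/16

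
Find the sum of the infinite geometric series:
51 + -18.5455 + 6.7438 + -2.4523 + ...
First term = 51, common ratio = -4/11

For |r| < 1, S = a / (1 - r)
S = 51 / (1 - (-4/11))
S = 51 / (15/11)
S = 187/5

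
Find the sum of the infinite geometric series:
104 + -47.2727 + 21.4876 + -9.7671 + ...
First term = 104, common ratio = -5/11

For |r| < 1, S = a / (1 - r)
S = 104 / (1 - (-5/11))
S = 104 / (16/11)
S = 143/2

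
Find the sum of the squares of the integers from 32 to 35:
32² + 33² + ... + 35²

Use ∑_{k=1}^{n} k² = n(n+1)(2n+1)/6, then subtract the first 31 terms.
∑_{k=1}^{35} k² = 35×36×71/6 = 14910
∑_{k=1}^{31} k² = 31×32×63/6 = 10416
∑_{k=32}^{35} k² = 14910 - 10416 = 4494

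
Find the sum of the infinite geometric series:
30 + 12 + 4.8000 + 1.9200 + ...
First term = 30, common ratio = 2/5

For |r| < 1, S = a / (1 - r)
S = 30 / (1 - (2/5))
S = 30 / (3/5)
S = 50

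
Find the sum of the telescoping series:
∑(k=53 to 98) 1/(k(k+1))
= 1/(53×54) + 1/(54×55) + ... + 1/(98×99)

Partial fractions: 1/(k(k+1)) = 1/k - 1/(k+1)
The series telescopes:
= (1/53 - 1/54) + (1/54 - 1/55) + ... + (1/98 - 1/99)
= 1/53 - 1/99
= 46/5247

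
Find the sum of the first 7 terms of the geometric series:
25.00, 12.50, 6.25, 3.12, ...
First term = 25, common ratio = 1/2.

Sₙ = a(1 - rⁿ) / (1 - r)
S_7 = 25(1 - (1/2)^7) / (1 - (1/2))
S_7 = 25(1 - (1/128)) / (1/2)
S_7 = 3175/64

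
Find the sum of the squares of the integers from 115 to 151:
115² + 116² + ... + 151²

Use ∑_{k=1}^{n} k² = n(n+1)(2n+1)/6, then subtract the first 114 terms.
∑_{k=1}^{151} k² = 151×152×303/6 = 1159076
∑_{k=1}^{114} k² = 114×115×229/6 = 500365
∑_{k=115}^{151} k² = 1159076 - 500365 = 658711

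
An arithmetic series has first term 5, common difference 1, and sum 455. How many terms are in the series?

Using S = n/2 × [2a + (n-1)d]
455 = n/2 × [2(5) + (n-1)(1)]
455 = n/2 × [10 + 1n - 1]
910 = n × [9 + 1n]
1n² + (9)n - 910 = 0
Discriminant: Δ = (9)² - 4(1)(-910) = 81 + 3640 = 3721
√Δ = 61
n = [-(9) + √Δ] / (2·1) = (-9 + 61) / 2 = 52 / 2 = 26
(The negative root is discarded since n must be a positive integer.)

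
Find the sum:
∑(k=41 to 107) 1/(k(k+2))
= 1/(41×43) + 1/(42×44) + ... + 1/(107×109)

Partial fractions: 1/(k(k+2)) = (1/2)[1/k - 1/(k+2)]
Telescoping leaves the first two and last two terms:
= (1/2)[1/41 + 1/42 - 1/108 - 1/109]
= 100567/6757128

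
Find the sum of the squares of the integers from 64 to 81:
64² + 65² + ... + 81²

Use ∑_{k=1}^{n} k² = n(n+1)(2n+1)/6, then subtract the first 63 terms.
∑_{k=1}^{81} k² = 81×82×163/6 = 180441
∑_{k=1}^{63} k² = 63×64×127/6 = 85344
∑_{k=64}^{81} k² = 180441 - 85344 = 95097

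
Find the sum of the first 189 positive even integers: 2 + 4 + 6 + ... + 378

Sum of first n even numbers = n(n+1)
= 189×190
= 35910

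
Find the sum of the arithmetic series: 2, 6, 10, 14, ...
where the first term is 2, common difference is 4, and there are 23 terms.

Sₙ = n/2 × (first + last)
Last term = a + (n-1)d = 2 + (23-1)×4 = 90
S_23 = 23/2 × (2 + 90)
S_23 = 23/2 × 92 = 1058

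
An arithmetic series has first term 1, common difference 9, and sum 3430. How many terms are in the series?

Using S = n/2 × [2a + (n-1)d]
3430 = n/2 × [2(1) + (n-1)(9)]
3430 = n/2 × [2 + 9n - 9]
6860 = n × [-7 + 9n]
9n² + (-7)n - 6860 = 0
Discriminant: Δ = (-7)² - 4(9)(-6860) = 49 + 246960 = 247009
√Δ = 497
n = [-(-7) + √Δ] / (2·9) = (7 + 497) / 18 = 504 / 18 = 28
(The negative root is discarded since n must be a positive integer.)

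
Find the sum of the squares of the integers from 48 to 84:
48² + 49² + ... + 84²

Use ∑_{k=1}^{n} k² = n(n+1)(2n+1)/6, then subtract the first 47 terms.
∑_{k=1}^{84} k² = 84×85×169/6 = 201110
∑_{k=1}^{47} k² = 47×48×95/6 = 35720
∑_{k=48}^{84} k² = 201110 - 35720 = 165390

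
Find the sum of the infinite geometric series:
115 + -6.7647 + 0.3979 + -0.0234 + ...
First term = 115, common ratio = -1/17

For |r| < 1, S = a / (1 - r)
S = 115 / (1 - (-1/17))
S = 115 / (18/17)
S = 1955/18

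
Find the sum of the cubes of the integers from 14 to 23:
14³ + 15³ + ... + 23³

Use ∑_{k=1}^{n} k³ = [n(n+1)/2]², then subtract the first 13 terms.
∑_{k=1}^{23} k³ = [23×24/2]² = 276² = 76176
∑_{k=1}^{13} k³ = [13×14/2]² = 91² = 8281
∑_{k=14}^{23} k³ = 76176 - 8281 = 67895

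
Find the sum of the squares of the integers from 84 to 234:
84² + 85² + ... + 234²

Use ∑_{k=1}^{n} k² = n(n+1)(2n+1)/6, then subtract the first 83 terms.
∑_{k=1}^{234} k² = 234×235×469/6 = 4298385
∑_{k=1}^{83} k² = 83×84×167/6 = 194054
∑_{k=84}^{234} k² = 4298385 - 194054 = 4104331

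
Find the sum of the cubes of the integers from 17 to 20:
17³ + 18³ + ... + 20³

Use ∑_{k=1}^{n} k³ = [n(n+1)/2]², then subtract the first 16 terms.
∑_{k=1}^{20} k³ = [20×21/2]² = 210² = 44100
∑_{k=1}^{16} k³ = [16×17/2]² = 136² = 18496
∑_{k=17}^{20} k³ = 44100 - 18496 = 25604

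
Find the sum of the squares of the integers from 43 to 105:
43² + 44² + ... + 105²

Use ∑_{k=1}^{n} k² = n(n+1)(2n+1)/6, then subtract the first 42 terms.
∑_{k=1}^{105} k² = 105×106×211/6 = 391405
∑_{k=1}^{42} k² = 42×43×85/6 = 25585
∑_{k=43}^{105} k² = 391405 - 25585 = 365820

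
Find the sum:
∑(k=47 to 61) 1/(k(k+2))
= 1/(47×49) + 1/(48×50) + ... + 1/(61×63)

Partial fractions: 1/(k(k+2)) = (1/2)[1/k - 1/(k+2)]
Telescoping leaves the first two and last two terms:
= (1/2)[1/47 + 1/48 - 1/62 - 1/63]
= 14845/2937312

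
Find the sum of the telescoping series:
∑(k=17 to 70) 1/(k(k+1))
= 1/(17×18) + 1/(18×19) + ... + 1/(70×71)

Partial fractions: 1/(k(k+1)) = 1/k - 1/(k+1)
The series telescopes:
= (1/17 - 1/18) + (1/18 - 1/19) + ... + (1/70 - 1/71)
= 1/17 - 1/71
= 54/1207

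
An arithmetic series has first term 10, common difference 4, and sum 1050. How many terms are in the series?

Using S = n/2 × [2a + (n-1)d]
1050 = n/2 × [2(10) + (n-1)(4)]
1050 = n/2 × [20 + 4n - 4]
2100 = n × [16 + 4n]
4n² + (16)n - 2100 = 0
Discriminant: Δ = (16)² - 4(4)(-2100) = 256 + 33600 = 33856
√Δ = 184
n = [-(16) + √Δ] / (2·4) = (-16 + 184) / 8 = 168 / 8 = 21
(The negative root is discarded since n must be a positive integer.)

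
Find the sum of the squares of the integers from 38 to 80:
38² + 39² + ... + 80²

Use ∑_{k=1}^{n} k² = n(n+1)(2n+1)/6, then subtract the first 37 terms.
∑_{k=1}^{80} k² = 80×81×161/6 = 173880
∑_{k=1}^{37} k² = 37×38×75/6 = 17575
∑_{k=38}^{80} k² = 173880 - 17575 = 156305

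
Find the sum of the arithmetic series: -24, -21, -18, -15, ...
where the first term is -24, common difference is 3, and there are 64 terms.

Sₙ = n/2 × (first + last)
Last term = a + (n-1)d = -24 + (64-1)×3 = 165
S_64 = 64/2 × (-24 + 165)
S_64 = 64/2 × 141 = 4512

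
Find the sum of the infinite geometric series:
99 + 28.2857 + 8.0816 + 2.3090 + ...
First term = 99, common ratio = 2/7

For |r| < 1, S = a / (1 - r)
S = 99 / (1 - (2/7))
S = 99 / (5/7)
S = 693/5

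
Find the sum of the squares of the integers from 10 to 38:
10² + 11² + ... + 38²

Use ∑_{k=1}^{n} k² = n(n+1)(2n+1)/6, then subtract the first 9 terms.
∑_{k=1}^{38} k² = 38×39×77/6 = 19019
∑_{k=1}^{9} k² = 9×10×19/6 = 285
∑_{k=10}^{38} k² = 19019 - 285 = 18734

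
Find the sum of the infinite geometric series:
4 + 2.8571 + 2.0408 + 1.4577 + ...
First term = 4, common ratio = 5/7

For |r| < 1, S = a / (1 - r)
S = 4 / (1 - (5/7))
S = 4 / (2/7)
S = 14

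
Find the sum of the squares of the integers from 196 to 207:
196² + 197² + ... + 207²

Use ∑_{k=1}^{n} k² = n(n+1)(2n+1)/6, then subtract the first 195 terms.
∑_{k=1}^{207} k² = 207×208×415/6 = 2978040
∑_{k=1}^{195} k² = 195×196×391/6 = 2490670
∑_{k=196}^{207} k² = 2978040 - 2490670 = 487370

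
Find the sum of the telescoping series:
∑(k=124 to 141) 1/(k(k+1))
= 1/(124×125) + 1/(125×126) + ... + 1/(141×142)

Partial fractions: 1/(k(k+1)) = 1/k - 1/(k+1)
The series telescopes:
= (1/124 - 1/125) + (1/125 - 1/126) + ... + (1/141 - 1/142)
= 1/124 - 1/142
= 9/8804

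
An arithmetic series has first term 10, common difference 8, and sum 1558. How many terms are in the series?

Using S = n/2 × [2a + (n-1)d]
1558 = n/2 × [2(10) + (n-1)(8)]
1558 = n/2 × [20 + 8n - 8]
3116 = n × [12 + 8n]
8n² + (12)n - 3116 = 0
Discriminant: Δ = (12)² - 4(8)(-3116) = 144 + 99712 = 99856
√Δ = 316
n = [-(12) + √Δ] / (2·8) = (-12 + 316) / 16 = 304 / 16 = 19
(The negative root is discarded since n must be a positive integer.)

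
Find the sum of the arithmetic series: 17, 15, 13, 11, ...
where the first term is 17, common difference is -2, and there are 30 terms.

Sₙ = n/2 × (first + last)
Last term = a + (n-1)d = 17 + (30-1)×(-2) = -41
S_30 = 30/2 × (17 + (-41))
S_30 = 30/2 × (-24) = -360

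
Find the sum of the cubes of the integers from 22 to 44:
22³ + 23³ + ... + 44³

Use ∑_{k=1}^{n} k³ = [n(n+1)/2]², then subtract the first 21 terms.
∑_{k=1}^{44} k³ = [44×45/2]² = 990² = 980100
∑_{k=1}^{21} k³ = [21×22/2]² = 231² = 53361
∑_{k=22}^{44} k³ = 980100 - 53361 = 926739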